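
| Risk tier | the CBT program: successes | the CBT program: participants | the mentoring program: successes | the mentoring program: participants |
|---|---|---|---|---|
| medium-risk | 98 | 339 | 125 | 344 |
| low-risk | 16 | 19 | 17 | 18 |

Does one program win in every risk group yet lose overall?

Medium-risk: the CBT program 98/339 = 28.9%, the mentoring program 125/344 = 36.3% → the mentoring program
Low-risk: the CBT program 16/19 = 84.2%, the mentoring program 17/18 = 94.4% → the mentoring program
Overall: the CBT program 114/358 = 31.8%, the mentoring program 142/362 = 39.2% → the mentoring program
The mentoring program wins overall and in every risk group — no reversal.

No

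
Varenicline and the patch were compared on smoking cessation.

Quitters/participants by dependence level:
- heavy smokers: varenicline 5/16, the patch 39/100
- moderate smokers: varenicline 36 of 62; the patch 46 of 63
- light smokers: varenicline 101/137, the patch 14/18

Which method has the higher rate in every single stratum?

the patch

Heavy smokers: varenicline 5/16 = 31.2%, the patch 39/100 = 39.0% → the patch
Moderate smokers: varenicline 36/62 = 58.1%, the patch 46/63 = 73.0% → the patch
Light smokers: varenicline 101/137 = 73.7%, the patch 14/18 = 77.8% → the patch
The patch has the higher rate in all 3 groups.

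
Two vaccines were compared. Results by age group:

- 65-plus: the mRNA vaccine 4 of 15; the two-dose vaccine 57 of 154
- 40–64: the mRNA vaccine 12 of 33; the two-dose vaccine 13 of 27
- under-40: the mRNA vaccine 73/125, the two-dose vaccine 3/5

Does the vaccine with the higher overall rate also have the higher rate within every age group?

No

65-plus: the mRNA vaccine 4/15 = 26.7%, the two-dose vaccine 57/154 = 37.0% → the two-dose vaccine
40–64: the mRNA vaccine 12/33 = 36.4%, the two-dose vaccine 13/27 = 48.1% → the two-dose vaccine
Under-40: the mRNA vaccine 73/125 = 58.4%, the two-dose vaccine 3/5 = 60.0% → the two-dose vaccine
Overall: the mRNA vaccine 89/173 = 51.4%, the two-dose vaccine 73/186 = 39.2% → the mRNA vaccine
The two-dose vaccine wins each age group but the mRNA vaccine wins overall — the comparison reverses. The two-dose vaccine's recipients skew toward 65-plus, which has a lower base rate.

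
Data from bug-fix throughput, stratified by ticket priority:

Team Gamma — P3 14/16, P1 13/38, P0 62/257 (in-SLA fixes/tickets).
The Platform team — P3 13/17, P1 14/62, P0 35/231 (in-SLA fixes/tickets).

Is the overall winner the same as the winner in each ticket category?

P3: Team Gamma 14/16 = 87.5%, the Platform team 13/17 = 76.5% → Team Gamma
P1: Team Gamma 13/38 = 34.2%, the Platform team 14/62 = 22.6% → Team Gamma
P0: Team Gamma 62/257 = 24.1%, the Platform team 35/231 = 15.2% → Team Gamma
Overall: Team Gamma 89/311 = 28.6%, the Platform team 62/310 = 20.0% → Team Gamma
Team Gamma wins overall and in every ticket group — no reversal.

Yes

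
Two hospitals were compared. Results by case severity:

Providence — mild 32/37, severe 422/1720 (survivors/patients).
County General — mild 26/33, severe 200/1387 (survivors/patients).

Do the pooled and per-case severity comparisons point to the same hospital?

Yes

Mild: Providence 32/37 = 86.5%, County General 26/33 = 78.8% → Providence
Severe: Providence 422/1720 = 24.5%, County General 200/1387 = 14.4% → Providence
Overall: Providence 454/1757 = 25.8%, County General 226/1420 = 15.9% → Providence
Providence wins overall and in every case group — no reversal.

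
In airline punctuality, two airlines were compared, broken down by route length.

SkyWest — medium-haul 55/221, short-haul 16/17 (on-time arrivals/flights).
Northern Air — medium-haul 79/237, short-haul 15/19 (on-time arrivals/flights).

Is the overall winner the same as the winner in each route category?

Medium-haul: SkyWest 55/221 = 24.9%, Northern Air 79/237 = 33.3% → Northern Air
Short-haul: SkyWest 16/17 = 94.1%, Northern Air 15/19 = 78.9% → SkyWest
Overall: SkyWest 71/238 = 29.8%, Northern Air 94/256 = 36.7% → Northern Air
Neither sweeps: SkyWest wins 1 of 2 groups, Northern Air wins 1. Northern Air wins overall but not every group — no Simpson reversal.

No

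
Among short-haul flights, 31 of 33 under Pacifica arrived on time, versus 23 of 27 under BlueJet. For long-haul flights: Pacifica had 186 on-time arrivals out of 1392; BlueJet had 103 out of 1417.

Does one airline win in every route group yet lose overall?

Short-haul: Pacifica 31/33 = 93.9%, BlueJet 23/27 = 85.2% → Pacifica
Long-haul: Pacifica 186/1392 = 13.4%, BlueJet 103/1417 = 7.3% → Pacifica
Overall: Pacifica 217/1425 = 15.2%, BlueJet 126/1444 = 8.7% → Pacifica
Pacifica wins overall and in every route group — no reversal.

No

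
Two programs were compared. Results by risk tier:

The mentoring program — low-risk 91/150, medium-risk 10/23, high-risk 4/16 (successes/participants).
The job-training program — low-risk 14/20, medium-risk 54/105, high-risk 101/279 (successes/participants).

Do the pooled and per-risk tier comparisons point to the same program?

No

Low-risk: the mentoring program 91/150 = 60.7%, the job-training program 14/20 = 70.0% → the job-training program
Medium-risk: the mentoring program 10/23 = 43.5%, the job-training program 54/105 = 51.4% → the job-training program
High-risk: the mentoring program 4/16 = 25.0%, the job-training program 101/279 = 36.2% → the job-training program
Overall: the mentoring program 105/189 = 55.6%, the job-training program 169/404 = 41.8% → the mentoring program
The job-training program wins each risk group but the mentoring program wins overall — the comparison reverses. The job-training program's participants skew toward high-risk, which has a lower base rate.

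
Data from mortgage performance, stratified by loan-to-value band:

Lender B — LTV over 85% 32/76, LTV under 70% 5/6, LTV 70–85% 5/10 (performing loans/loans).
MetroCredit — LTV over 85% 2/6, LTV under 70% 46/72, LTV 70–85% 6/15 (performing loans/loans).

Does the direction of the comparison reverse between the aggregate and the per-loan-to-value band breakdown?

Yes

LTV over 85%: Lender B 32/76 = 42.1%, MetroCredit 2/6 = 33.3% → Lender B
LTV under 70%: Lender B 5/6 = 83.3%, MetroCredit 46/72 = 63.9% → Lender B
LTV 70–85%: Lender B 5/10 = 50.0%, MetroCredit 6/15 = 40.0% → Lender B
Overall: Lender B 42/92 = 45.7%, MetroCredit 54/93 = 58.1% → MetroCredit
Lender B wins each loan-to-value group but MetroCredit wins overall — the comparison reverses. Lender B's loans skew toward LTV over 85%, which has a lower base rate.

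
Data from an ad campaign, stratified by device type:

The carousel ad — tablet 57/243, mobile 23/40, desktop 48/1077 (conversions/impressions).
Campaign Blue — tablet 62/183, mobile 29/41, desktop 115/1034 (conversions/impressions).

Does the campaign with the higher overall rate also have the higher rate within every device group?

Yes

Tablet: the carousel ad 57/243 = 23.5%, Campaign Blue 62/183 = 33.9% → Campaign Blue
Mobile: the carousel ad 23/40 = 57.5%, Campaign Blue 29/41 = 70.7% → Campaign Blue
Desktop: the carousel ad 48/1077 = 4.5%, Campaign Blue 115/1034 = 11.1% → Campaign Blue
Overall: the carousel ad 128/1360 = 9.4%, Campaign Blue 206/1258 = 16.4% → Campaign Blue
Campaign Blue wins overall and in every device group — no reversal.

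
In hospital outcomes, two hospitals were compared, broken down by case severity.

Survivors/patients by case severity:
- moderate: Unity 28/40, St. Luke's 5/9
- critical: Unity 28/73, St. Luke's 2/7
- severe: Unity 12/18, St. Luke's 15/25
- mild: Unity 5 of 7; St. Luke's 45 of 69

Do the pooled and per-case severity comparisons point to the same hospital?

Moderate: Unity 28/40 = 70.0%, St. Luke's 5/9 = 55.6% → Unity
Critical: Unity 28/73 = 38.4%, St. Luke's 2/7 = 28.6% → Unity
Severe: Unity 12/18 = 66.7%, St. Luke's 15/25 = 60.0% → Unity
Mild: Unity 5/7 = 71.4%, St. Luke's 45/69 = 65.2% → Unity
Overall: Unity 73/138 = 52.9%, St. Luke's 67/110 = 60.9% → St. Luke's
Unity wins each case group but St. Luke's wins overall — the comparison reverses. Unity's patients skew toward critical, which has a lower base rate.

No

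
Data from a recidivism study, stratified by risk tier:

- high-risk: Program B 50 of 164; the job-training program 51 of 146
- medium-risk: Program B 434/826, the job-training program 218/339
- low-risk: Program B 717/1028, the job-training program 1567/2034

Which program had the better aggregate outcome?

High-risk: Program B 50/164 = 30.5%, the job-training program 51/146 = 34.9% → the job-training program
Medium-risk: Program B 434/826 = 52.5%, the job-training program 218/339 = 64.3% → the job-training program
Low-risk: Program B 717/1028 = 69.7%, the job-training program 1567/2034 = 77.0% → the job-training program
Overall: Program B 1201/2018 = 59.5%, the job-training program 1836/2519 = 72.9% → the job-training program

the job-training program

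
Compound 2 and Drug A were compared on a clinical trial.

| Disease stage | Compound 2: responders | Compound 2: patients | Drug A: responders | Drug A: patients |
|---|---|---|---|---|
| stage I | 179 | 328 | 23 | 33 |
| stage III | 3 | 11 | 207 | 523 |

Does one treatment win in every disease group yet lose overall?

Stage I: Compound 2 179/328 = 54.6%, Drug A 23/33 = 69.7% → Drug A
Stage III: Compound 2 3/11 = 27.3%, Drug A 207/523 = 39.6% → Drug A
Overall: Compound 2 182/339 = 53.7%, Drug A 230/556 = 41.4% → Compound 2
Drug A wins each disease group but Compound 2 wins overall — the comparison reverses. Drug A's patients skew toward stage III, which has a lower base rate.

Yes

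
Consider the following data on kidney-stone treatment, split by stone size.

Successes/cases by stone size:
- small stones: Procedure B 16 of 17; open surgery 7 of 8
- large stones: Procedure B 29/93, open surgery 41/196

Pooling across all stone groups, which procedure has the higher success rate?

Procedure B

Small stones: Procedure B 16/17 = 94.1%, open surgery 7/8 = 87.5% → Procedure B
Large stones: Procedure B 29/93 = 31.2%, open surgery 41/196 = 20.9% → Procedure B
Overall: Procedure B 45/110 = 40.9%, open surgery 48/204 = 23.5% → Procedure B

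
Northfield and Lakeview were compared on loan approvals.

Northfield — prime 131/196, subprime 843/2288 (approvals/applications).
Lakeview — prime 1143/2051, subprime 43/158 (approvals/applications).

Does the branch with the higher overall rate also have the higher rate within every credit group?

No

Prime: Northfield 131/196 = 66.8%, Lakeview 1143/2051 = 55.7% → Northfield
Subprime: Northfield 843/2288 = 36.8%, Lakeview 43/158 = 27.2% → Northfield
Overall: Northfield 974/2484 = 39.2%, Lakeview 1186/2209 = 53.7% → Lakeview
Northfield wins each credit group but Lakeview wins overall — the comparison reverses. Northfield's applications skew toward subprime, which has a lower base rate.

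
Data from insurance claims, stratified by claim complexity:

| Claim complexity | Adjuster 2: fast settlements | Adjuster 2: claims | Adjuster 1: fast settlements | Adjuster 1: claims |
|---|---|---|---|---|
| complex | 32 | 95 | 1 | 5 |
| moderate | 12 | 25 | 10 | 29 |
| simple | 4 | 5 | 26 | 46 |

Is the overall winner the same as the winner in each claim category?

Complex: Adjuster 2 32/95 = 33.7%, Adjuster 1 1/5 = 20.0% → Adjuster 2
Moderate: Adjuster 2 12/25 = 48.0%, Adjuster 1 10/29 = 34.5% → Adjuster 2
Simple: Adjuster 2 4/5 = 80.0%, Adjuster 1 26/46 = 56.5% → Adjuster 2
Overall: Adjuster 2 48/125 = 38.4%, Adjuster 1 37/80 = 46.2% → Adjuster 1
Adjuster 2 wins each claim group but Adjuster 1 wins overall — the comparison reverses. Adjuster 2's claims skew toward complex, which has a lower base rate.

No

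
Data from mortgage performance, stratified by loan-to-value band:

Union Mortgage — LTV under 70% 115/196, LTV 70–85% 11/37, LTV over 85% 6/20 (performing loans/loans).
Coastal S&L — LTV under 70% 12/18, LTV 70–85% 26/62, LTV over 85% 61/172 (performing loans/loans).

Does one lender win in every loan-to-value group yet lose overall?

LTV under 70%: Union Mortgage 115/196 = 58.7%, Coastal S&L 12/18 = 66.7% → Coastal S&L
LTV 70–85%: Union Mortgage 11/37 = 29.7%, Coastal S&L 26/62 = 41.9% → Coastal S&L
LTV over 85%: Union Mortgage 6/20 = 30.0%, Coastal S&L 61/172 = 35.5% → Coastal S&L
Overall: Union Mortgage 132/253 = 52.2%, Coastal S&L 99/252 = 39.3% → Union Mortgage
Coastal S&L wins each loan-to-value group but Union Mortgage wins overall — the comparison reverses. Coastal S&L's loans skew toward LTV over 85%, which has a lower base rate.

Yes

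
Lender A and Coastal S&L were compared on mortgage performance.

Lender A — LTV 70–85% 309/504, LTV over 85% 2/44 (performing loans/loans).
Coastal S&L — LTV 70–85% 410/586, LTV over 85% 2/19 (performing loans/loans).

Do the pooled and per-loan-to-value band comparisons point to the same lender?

LTV 70–85%: Lender A 309/504 = 61.3%, Coastal S&L 410/586 = 70.0% → Coastal S&L
LTV over 85%: Lender A 2/44 = 4.5%, Coastal S&L 2/19 = 10.5% → Coastal S&L
Overall: Lender A 311/548 = 56.8%, Coastal S&L 412/605 = 68.1% → Coastal S&L
Coastal S&L wins overall and in every loan-to-value group — no reversal.

Yes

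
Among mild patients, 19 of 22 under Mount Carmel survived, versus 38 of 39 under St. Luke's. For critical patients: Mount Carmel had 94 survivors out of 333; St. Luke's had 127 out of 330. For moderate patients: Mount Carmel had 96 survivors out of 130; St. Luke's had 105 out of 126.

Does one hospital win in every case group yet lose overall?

No

Mild: Mount Carmel 19/22 = 86.4%, St. Luke's 38/39 = 97.4% → St. Luke's
Critical: Mount Carmel 94/333 = 28.2%, St. Luke's 127/330 = 38.5% → St. Luke's
Moderate: Mount Carmel 96/130 = 73.8%, St. Luke's 105/126 = 83.3% → St. Luke's
Overall: Mount Carmel 209/485 = 43.1%, St. Luke's 270/495 = 54.5% → St. Luke's
St. Luke's wins overall and in every case group — no reversal.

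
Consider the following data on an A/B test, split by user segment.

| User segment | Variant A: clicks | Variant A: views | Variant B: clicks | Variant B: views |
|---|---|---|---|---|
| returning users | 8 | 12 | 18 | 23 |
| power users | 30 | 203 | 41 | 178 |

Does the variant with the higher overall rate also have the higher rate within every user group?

Yes

Returning users: Variant A 8/12 = 66.7%, Variant B 18/23 = 78.3% → Variant B
Power users: Variant A 30/203 = 14.8%, Variant B 41/178 = 23.0% → Variant B
Overall: Variant A 38/215 = 17.7%, Variant B 59/201 = 29.4% → Variant B
Variant B wins overall and in every user group — no reversal.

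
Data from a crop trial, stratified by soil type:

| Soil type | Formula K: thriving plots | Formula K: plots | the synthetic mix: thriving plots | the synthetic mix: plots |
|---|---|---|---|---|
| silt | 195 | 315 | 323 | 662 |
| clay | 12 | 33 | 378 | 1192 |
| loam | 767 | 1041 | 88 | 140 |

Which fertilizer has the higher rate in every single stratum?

Silt: Formula K 195/315 = 61.9%, the synthetic mix 323/662 = 48.8% → Formula K
Clay: Formula K 12/33 = 36.4%, the synthetic mix 378/1192 = 31.7% → Formula K
Loam: Formula K 767/1041 = 73.7%, the synthetic mix 88/140 = 62.9% → Formula K
Formula K has the higher rate in all 3 groups.

Formula K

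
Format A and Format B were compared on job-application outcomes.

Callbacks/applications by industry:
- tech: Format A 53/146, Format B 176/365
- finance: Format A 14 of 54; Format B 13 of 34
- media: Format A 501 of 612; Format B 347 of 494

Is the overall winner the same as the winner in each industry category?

No

Tech: Format A 53/146 = 36.3%, Format B 176/365 = 48.2% → Format B
Finance: Format A 14/54 = 25.9%, Format B 13/34 = 38.2% → Format B
Media: Format A 501/612 = 81.9%, Format B 347/494 = 70.2% → Format A
Overall: Format A 568/812 = 70.0%, Format B 536/893 = 60.0% → Format A
Neither sweeps: Format A wins 1 of 3 groups, Format B wins 2. Format A wins overall but not every group — no Simpson reversal.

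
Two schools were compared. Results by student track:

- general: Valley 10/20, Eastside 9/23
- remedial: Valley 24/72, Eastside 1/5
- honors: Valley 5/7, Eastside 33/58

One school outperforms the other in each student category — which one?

General: Valley 10/20 = 50.0%, Eastside 9/23 = 39.1% → Valley
Remedial: Valley 24/72 = 33.3%, Eastside 1/5 = 20.0% → Valley
Honors: Valley 5/7 = 71.4%, Eastside 33/58 = 56.9% → Valley
Valley has the higher rate in all 3 groups.

Valley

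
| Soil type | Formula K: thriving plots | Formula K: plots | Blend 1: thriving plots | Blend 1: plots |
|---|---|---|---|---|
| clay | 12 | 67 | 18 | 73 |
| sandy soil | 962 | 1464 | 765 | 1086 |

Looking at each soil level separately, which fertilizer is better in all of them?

Clay: Formula K 12/67 = 17.9%, Blend 1 18/73 = 24.7% → Blend 1
Sandy soil: Formula K 962/1464 = 65.7%, Blend 1 765/1086 = 70.4% → Blend 1
Blend 1 has the higher rate in both groups.

Blend 1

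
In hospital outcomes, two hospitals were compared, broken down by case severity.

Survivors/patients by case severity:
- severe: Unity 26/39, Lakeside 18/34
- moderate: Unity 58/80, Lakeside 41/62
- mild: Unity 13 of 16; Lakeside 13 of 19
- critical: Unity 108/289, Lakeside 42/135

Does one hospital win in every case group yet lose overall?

Severe: Unity 26/39 = 66.7%, Lakeside 18/34 = 52.9% → Unity
Moderate: Unity 58/80 = 72.5%, Lakeside 41/62 = 66.1% → Unity
Mild: Unity 13/16 = 81.2%, Lakeside 13/19 = 68.4% → Unity
Critical: Unity 108/289 = 37.4%, Lakeside 42/135 = 31.1% → Unity
Overall: Unity 205/424 = 48.3%, Lakeside 114/250 = 45.6% → Unity
Unity wins overall and in every case group — no reversal.

No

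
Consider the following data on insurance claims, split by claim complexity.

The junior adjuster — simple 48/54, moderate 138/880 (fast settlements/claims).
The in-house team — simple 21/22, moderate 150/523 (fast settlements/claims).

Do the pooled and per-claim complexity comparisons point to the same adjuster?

Yes

Simple: the junior adjuster 48/54 = 88.9%, the in-house team 21/22 = 95.5% → the in-house team
Moderate: the junior adjuster 138/880 = 15.7%, the in-house team 150/523 = 28.7% → the in-house team
Overall: the junior adjuster 186/934 = 19.9%, the in-house team 171/545 = 31.4% → the in-house team
The in-house team wins overall and in every claim group — no reversal.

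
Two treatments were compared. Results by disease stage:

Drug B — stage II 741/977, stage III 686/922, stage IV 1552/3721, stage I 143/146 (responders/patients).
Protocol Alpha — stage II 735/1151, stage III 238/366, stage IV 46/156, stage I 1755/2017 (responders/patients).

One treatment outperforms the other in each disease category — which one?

Stage II: Drug B 741/977 = 75.8%, Protocol Alpha 735/1151 = 63.9% → Drug B
Stage III: Drug B 686/922 = 74.4%, Protocol Alpha 238/366 = 65.0% → Drug B
Stage IV: Drug B 1552/3721 = 41.7%, Protocol Alpha 46/156 = 29.5% → Drug B
Stage I: Drug B 143/146 = 97.9%, Protocol Alpha 1755/2017 = 87.0% → Drug B
Drug B has the higher rate in all 4 groups.

Drug B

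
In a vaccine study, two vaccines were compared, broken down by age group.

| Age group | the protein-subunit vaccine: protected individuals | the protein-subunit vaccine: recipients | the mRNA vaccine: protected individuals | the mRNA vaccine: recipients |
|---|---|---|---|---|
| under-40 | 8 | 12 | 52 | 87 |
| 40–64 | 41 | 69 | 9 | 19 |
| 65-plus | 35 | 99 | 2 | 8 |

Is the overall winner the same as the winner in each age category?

No

Under-40: the protein-subunit vaccine 8/12 = 66.7%, the mRNA vaccine 52/87 = 59.8% → the protein-subunit vaccine
40–64: the protein-subunit vaccine 41/69 = 59.4%, the mRNA vaccine 9/19 = 47.4% → the protein-subunit vaccine
65-plus: the protein-subunit vaccine 35/99 = 35.4%, the mRNA vaccine 2/8 = 25.0% → the protein-subunit vaccine
Overall: the protein-subunit vaccine 84/180 = 46.7%, the mRNA vaccine 63/114 = 55.3% → the mRNA vaccine
The protein-subunit vaccine wins each age group but the mRNA vaccine wins overall — the comparison reverses. The protein-subunit vaccine's recipients skew toward 65-plus, which has a lower base rate.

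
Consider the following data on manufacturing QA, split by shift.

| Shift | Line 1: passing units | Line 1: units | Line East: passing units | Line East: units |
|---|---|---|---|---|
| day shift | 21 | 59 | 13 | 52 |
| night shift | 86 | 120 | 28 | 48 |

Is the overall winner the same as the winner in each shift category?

Yes

Day shift: Line 1 21/59 = 35.6%, Line East 13/52 = 25.0% → Line 1
Night shift: Line 1 86/120 = 71.7%, Line East 28/48 = 58.3% → Line 1
Overall: Line 1 107/179 = 59.8%, Line East 41/100 = 41.0% → Line 1
Line 1 wins overall and in every shift group — no reversal.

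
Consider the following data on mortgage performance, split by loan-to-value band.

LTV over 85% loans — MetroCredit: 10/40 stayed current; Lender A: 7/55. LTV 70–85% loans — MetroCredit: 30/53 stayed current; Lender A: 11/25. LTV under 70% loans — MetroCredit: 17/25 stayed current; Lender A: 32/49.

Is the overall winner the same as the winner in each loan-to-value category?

LTV over 85%: MetroCredit 10/40 = 25.0%, Lender A 7/55 = 12.7% → MetroCredit
LTV 70–85%: MetroCredit 30/53 = 56.6%, Lender A 11/25 = 44.0% → MetroCredit
LTV under 70%: MetroCredit 17/25 = 68.0%, Lender A 32/49 = 65.3% → MetroCredit
Overall: MetroCredit 57/118 = 48.3%, Lender A 50/129 = 38.8% → MetroCredit
MetroCredit wins overall and in every loan-to-value group — no reversal.

Yes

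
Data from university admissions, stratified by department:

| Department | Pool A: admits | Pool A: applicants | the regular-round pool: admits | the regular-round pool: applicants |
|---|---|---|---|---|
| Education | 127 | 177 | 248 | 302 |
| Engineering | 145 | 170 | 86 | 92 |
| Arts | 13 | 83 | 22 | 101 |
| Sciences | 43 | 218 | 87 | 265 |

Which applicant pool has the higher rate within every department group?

Education: Pool A 127/177 = 71.8%, the regular-round pool 248/302 = 82.1% → the regular-round pool
Engineering: Pool A 145/170 = 85.3%, the regular-round pool 86/92 = 93.5% → the regular-round pool
Arts: Pool A 13/83 = 15.7%, the regular-round pool 22/101 = 21.8% → the regular-round pool
Sciences: Pool A 43/218 = 19.7%, the regular-round pool 87/265 = 32.8% → the regular-round pool
The regular-round pool has the higher rate in all 4 groups.

the regular-round pool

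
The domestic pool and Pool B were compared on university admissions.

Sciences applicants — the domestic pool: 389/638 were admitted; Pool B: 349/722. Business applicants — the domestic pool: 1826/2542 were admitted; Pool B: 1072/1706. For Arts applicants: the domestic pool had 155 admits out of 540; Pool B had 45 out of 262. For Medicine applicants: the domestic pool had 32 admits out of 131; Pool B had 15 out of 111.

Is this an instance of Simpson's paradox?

Sciences: the domestic pool 389/638 = 61.0%, Pool B 349/722 = 48.3% → the domestic pool
Business: the domestic pool 1826/2542 = 71.8%, Pool B 1072/1706 = 62.8% → the domestic pool
Arts: the domestic pool 155/540 = 28.7%, Pool B 45/262 = 17.2% → the domestic pool
Medicine: the domestic pool 32/131 = 24.4%, Pool B 15/111 = 13.5% → the domestic pool
Overall: the domestic pool 2402/3851 = 62.4%, Pool B 1481/2801 = 52.9% → the domestic pool
The domestic pool wins overall and in every department group — no reversal.

No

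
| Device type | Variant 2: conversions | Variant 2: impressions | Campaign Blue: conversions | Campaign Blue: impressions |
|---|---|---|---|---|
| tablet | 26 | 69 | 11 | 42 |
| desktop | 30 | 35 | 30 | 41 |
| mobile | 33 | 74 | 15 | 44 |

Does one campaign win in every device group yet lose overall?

No

Tablet: Variant 2 26/69 = 37.7%, Campaign Blue 11/42 = 26.2% → Variant 2
Desktop: Variant 2 30/35 = 85.7%, Campaign Blue 30/41 = 73.2% → Variant 2
Mobile: Variant 2 33/74 = 44.6%, Campaign Blue 15/44 = 34.1% → Variant 2
Overall: Variant 2 89/178 = 50.0%, Campaign Blue 56/127 = 44.1% → Variant 2
Variant 2 wins overall and in every device group — no reversal.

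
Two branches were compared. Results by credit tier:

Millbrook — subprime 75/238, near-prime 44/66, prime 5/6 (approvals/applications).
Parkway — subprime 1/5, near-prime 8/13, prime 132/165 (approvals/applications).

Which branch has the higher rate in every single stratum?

Subprime: Millbrook 75/238 = 31.5%, Parkway 1/5 = 20.0% → Millbrook
Near-prime: Millbrook 44/66 = 66.7%, Parkway 8/13 = 61.5% → Millbrook
Prime: Millbrook 5/6 = 83.3%, Parkway 132/165 = 80.0% → Millbrook
Millbrook has the higher rate in all 3 groups.

Millbrook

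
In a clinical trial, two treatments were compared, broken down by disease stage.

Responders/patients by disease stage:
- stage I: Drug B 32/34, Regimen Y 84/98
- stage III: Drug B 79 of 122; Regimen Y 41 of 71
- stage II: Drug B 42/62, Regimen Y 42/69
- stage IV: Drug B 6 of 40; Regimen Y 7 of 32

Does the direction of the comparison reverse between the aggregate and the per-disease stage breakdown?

No

Stage I: Drug B 32/34 = 94.1%, Regimen Y 84/98 = 85.7% → Drug B
Stage III: Drug B 79/122 = 64.8%, Regimen Y 41/71 = 57.7% → Drug B
Stage II: Drug B 42/62 = 67.7%, Regimen Y 42/69 = 60.9% → Drug B
Stage IV: Drug B 6/40 = 15.0%, Regimen Y 7/32 = 21.9% → Regimen Y
Overall: Drug B 159/258 = 61.6%, Regimen Y 174/270 = 64.4% → Regimen Y
Neither sweeps: Drug B wins 3 of 4 groups, Regimen Y wins 1. Regimen Y wins overall but not every group — no Simpson reversal.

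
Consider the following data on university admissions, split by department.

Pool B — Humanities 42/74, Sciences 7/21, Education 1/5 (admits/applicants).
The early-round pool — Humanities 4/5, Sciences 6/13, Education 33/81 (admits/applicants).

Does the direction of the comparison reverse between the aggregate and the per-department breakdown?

Humanities: Pool B 42/74 = 56.8%, the early-round pool 4/5 = 80.0% → the early-round pool
Sciences: Pool B 7/21 = 33.3%, the early-round pool 6/13 = 46.2% → the early-round pool
Education: Pool B 1/5 = 20.0%, the early-round pool 33/81 = 40.7% → the early-round pool
Overall: Pool B 50/100 = 50.0%, the early-round pool 43/99 = 43.4% → Pool B
The early-round pool wins each department group but Pool B wins overall — the comparison reverses. The early-round pool's applicants skew toward Education, which has a lower base rate.

Yes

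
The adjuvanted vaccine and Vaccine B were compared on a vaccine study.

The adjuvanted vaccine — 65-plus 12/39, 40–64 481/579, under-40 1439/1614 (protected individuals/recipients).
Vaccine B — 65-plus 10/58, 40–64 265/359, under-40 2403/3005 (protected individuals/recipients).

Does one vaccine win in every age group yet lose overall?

No

65-plus: the adjuvanted vaccine 12/39 = 30.8%, Vaccine B 10/58 = 17.2% → the adjuvanted vaccine
40–64: the adjuvanted vaccine 481/579 = 83.1%, Vaccine B 265/359 = 73.8% → the adjuvanted vaccine
Under-40: the adjuvanted vaccine 1439/1614 = 89.2%, Vaccine B 2403/3005 = 80.0% → the adjuvanted vaccine
Overall: the adjuvanted vaccine 1932/2232 = 86.6%, Vaccine B 2678/3422 = 78.3% → the adjuvanted vaccine
The adjuvanted vaccine wins overall and in every age group — no reversal.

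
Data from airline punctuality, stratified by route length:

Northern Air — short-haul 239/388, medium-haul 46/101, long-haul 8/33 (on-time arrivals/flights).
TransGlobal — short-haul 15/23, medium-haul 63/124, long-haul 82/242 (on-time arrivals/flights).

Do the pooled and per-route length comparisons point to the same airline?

Short-haul: Northern Air 239/388 = 61.6%, TransGlobal 15/23 = 65.2% → TransGlobal
Medium-haul: Northern Air 46/101 = 45.5%, TransGlobal 63/124 = 50.8% → TransGlobal
Long-haul: Northern Air 8/33 = 24.2%, TransGlobal 82/242 = 33.9% → TransGlobal
Overall: Northern Air 293/522 = 56.1%, TransGlobal 160/389 = 41.1% → Northern Air
TransGlobal wins each route group but Northern Air wins overall — the comparison reverses. TransGlobal's flights skew toward long-haul, which has a lower base rate.

No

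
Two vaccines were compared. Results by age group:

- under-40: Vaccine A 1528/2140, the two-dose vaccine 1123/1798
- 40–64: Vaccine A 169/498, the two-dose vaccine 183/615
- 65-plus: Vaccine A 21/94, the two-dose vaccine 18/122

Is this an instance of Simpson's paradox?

Under-40: Vaccine A 1528/2140 = 71.4%, the two-dose vaccine 1123/1798 = 62.5% → Vaccine A
40–64: Vaccine A 169/498 = 33.9%, the two-dose vaccine 183/615 = 29.8% → Vaccine A
65-plus: Vaccine A 21/94 = 22.3%, the two-dose vaccine 18/122 = 14.8% → Vaccine A
Overall: Vaccine A 1718/2732 = 62.9%, the two-dose vaccine 1324/2535 = 52.2% → Vaccine A
Vaccine A wins overall and in every age group — no reversal.

No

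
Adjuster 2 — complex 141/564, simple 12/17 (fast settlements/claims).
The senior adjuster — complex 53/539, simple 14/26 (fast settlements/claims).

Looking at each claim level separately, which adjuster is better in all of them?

Complex: Adjuster 2 141/564 = 25.0%, the senior adjuster 53/539 = 9.8% → Adjuster 2
Simple: Adjuster 2 12/17 = 70.6%, the senior adjuster 14/26 = 53.8% → Adjuster 2
Adjuster 2 has the higher rate in both groups.

Adjuster 2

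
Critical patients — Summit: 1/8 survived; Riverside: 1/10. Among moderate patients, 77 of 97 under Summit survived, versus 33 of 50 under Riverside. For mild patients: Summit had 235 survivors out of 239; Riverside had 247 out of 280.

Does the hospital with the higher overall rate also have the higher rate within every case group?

Critical: Summit 1/8 = 12.5%, Riverside 1/10 = 10.0% → Summit
Moderate: Summit 77/97 = 79.4%, Riverside 33/50 = 66.0% → Summit
Mild: Summit 235/239 = 98.3%, Riverside 247/280 = 88.2% → Summit
Overall: Summit 313/344 = 91.0%, Riverside 281/340 = 82.6% → Summit
Summit wins overall and in every case group — no reversal.

Yes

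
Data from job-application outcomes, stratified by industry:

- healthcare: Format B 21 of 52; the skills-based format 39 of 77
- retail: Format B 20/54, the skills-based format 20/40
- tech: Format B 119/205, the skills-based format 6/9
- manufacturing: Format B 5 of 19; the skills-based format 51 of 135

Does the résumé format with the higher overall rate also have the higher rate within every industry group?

No

Healthcare: Format B 21/52 = 40.4%, the skills-based format 39/77 = 50.6% → the skills-based format
Retail: Format B 20/54 = 37.0%, the skills-based format 20/40 = 50.0% → the skills-based format
Tech: Format B 119/205 = 58.0%, the skills-based format 6/9 = 66.7% → the skills-based format
Manufacturing: Format B 5/19 = 26.3%, the skills-based format 51/135 = 37.8% → the skills-based format
Overall: Format B 165/330 = 50.0%, the skills-based format 116/261 = 44.4% → Format B
The skills-based format wins each industry group but Format B wins overall — the comparison reverses. The skills-based format's applications skew toward manufacturing, which has a lower base rate.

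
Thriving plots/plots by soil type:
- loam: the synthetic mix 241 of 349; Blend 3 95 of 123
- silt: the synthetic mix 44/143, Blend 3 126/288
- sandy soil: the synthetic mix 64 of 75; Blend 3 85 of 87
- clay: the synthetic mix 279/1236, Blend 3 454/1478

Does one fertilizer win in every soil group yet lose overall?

Loam: the synthetic mix 241/349 = 69.1%, Blend 3 95/123 = 77.2% → Blend 3
Silt: the synthetic mix 44/143 = 30.8%, Blend 3 126/288 = 43.8% → Blend 3
Sandy soil: the synthetic mix 64/75 = 85.3%, Blend 3 85/87 = 97.7% → Blend 3
Clay: the synthetic mix 279/1236 = 22.6%, Blend 3 454/1478 = 30.7% → Blend 3
Overall: the synthetic mix 628/1803 = 34.8%, Blend 3 760/1976 = 38.5% → Blend 3
Blend 3 wins overall and in every soil group — no reversal.

No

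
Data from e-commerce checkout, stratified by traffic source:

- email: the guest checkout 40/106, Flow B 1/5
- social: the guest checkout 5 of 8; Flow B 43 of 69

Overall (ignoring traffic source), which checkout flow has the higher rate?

Email: the guest checkout 40/106 = 37.7%, Flow B 1/5 = 20.0% → the guest checkout
Social: the guest checkout 5/8 = 62.5%, Flow B 43/69 = 62.3% → the guest checkout
Overall: the guest checkout 45/114 = 39.5%, Flow B 44/74 = 59.5% → Flow B
(The guest checkout wins every traffic group but Flow B wins overall — the guest checkout's sessions skew toward the low-rate email group.)

Flow B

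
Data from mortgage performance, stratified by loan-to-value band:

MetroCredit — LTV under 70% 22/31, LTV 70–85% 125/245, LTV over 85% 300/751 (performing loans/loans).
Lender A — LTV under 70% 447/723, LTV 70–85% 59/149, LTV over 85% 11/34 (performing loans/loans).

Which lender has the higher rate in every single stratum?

LTV under 70%: MetroCredit 22/31 = 71.0%, Lender A 447/723 = 61.8% → MetroCredit
LTV 70–85%: MetroCredit 125/245 = 51.0%, Lender A 59/149 = 39.6% → MetroCredit
LTV over 85%: MetroCredit 300/751 = 39.9%, Lender A 11/34 = 32.4% → MetroCredit
MetroCredit has the higher rate in all 3 groups.

MetroCredit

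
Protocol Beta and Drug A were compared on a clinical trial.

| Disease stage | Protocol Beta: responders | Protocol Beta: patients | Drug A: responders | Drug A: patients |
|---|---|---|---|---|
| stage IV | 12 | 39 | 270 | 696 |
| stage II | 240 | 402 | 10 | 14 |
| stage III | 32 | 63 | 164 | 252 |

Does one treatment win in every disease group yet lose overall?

Yes

Stage IV: Protocol Beta 12/39 = 30.8%, Drug A 270/696 = 38.8% → Drug A
Stage II: Protocol Beta 240/402 = 59.7%, Drug A 10/14 = 71.4% → Drug A
Stage III: Protocol Beta 32/63 = 50.8%, Drug A 164/252 = 65.1% → Drug A
Overall: Protocol Beta 284/504 = 56.3%, Drug A 444/962 = 46.2% → Protocol Beta
Drug A wins each disease group but Protocol Beta wins overall — the comparison reverses. Drug A's patients skew toward stage IV, which has a lower base rate.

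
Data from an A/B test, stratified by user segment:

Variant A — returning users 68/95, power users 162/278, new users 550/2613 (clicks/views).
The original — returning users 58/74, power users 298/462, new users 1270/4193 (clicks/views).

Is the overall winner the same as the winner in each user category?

Returning users: Variant A 68/95 = 71.6%, the original 58/74 = 78.4% → the original
Power users: Variant A 162/278 = 58.3%, the original 298/462 = 64.5% → the original
New users: Variant A 550/2613 = 21.0%, the original 1270/4193 = 30.3% → the original
Overall: Variant A 780/2986 = 26.1%, the original 1626/4729 = 34.4% → the original
The original wins overall and in every user group — no reversal.

Yes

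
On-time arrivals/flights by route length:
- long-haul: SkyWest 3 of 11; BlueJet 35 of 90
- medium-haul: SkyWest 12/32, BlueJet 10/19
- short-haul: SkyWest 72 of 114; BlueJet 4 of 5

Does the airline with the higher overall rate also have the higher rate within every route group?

No

Long-haul: SkyWest 3/11 = 27.3%, BlueJet 35/90 = 38.9% → BlueJet
Medium-haul: SkyWest 12/32 = 37.5%, BlueJet 10/19 = 52.6% → BlueJet
Short-haul: SkyWest 72/114 = 63.2%, BlueJet 4/5 = 80.0% → BlueJet
Overall: SkyWest 87/157 = 55.4%, BlueJet 49/114 = 43.0% → SkyWest
BlueJet wins each route group but SkyWest wins overall — the comparison reverses. BlueJet's flights skew toward long-haul, which has a lower base rate.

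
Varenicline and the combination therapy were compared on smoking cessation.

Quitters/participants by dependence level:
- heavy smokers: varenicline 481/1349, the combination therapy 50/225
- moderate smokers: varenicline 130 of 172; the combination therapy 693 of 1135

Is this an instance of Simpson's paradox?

Heavy smokers: varenicline 481/1349 = 35.7%, the combination therapy 50/225 = 22.2% → varenicline
Moderate smokers: varenicline 130/172 = 75.6%, the combination therapy 693/1135 = 61.1% → varenicline
Overall: varenicline 611/1521 = 40.2%, the combination therapy 743/1360 = 54.6% → the combination therapy
Varenicline wins each dependence group but the combination therapy wins overall — the comparison reverses. Varenicline's participants skew toward heavy smokers, which has a lower base rate.

Yes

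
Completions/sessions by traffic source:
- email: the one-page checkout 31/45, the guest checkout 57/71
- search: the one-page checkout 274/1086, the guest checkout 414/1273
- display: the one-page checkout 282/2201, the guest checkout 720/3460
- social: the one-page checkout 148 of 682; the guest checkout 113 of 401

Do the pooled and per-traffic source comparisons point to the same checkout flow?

Yes

Email: the one-page checkout 31/45 = 68.9%, the guest checkout 57/71 = 80.3% → the guest checkout
Search: the one-page checkout 274/1086 = 25.2%, the guest checkout 414/1273 = 32.5% → the guest checkout
Display: the one-page checkout 282/2201 = 12.8%, the guest checkout 720/3460 = 20.8% → the guest checkout
Social: the one-page checkout 148/682 = 21.7%, the guest checkout 113/401 = 28.2% → the guest checkout
Overall: the one-page checkout 735/4014 = 18.3%, the guest checkout 1304/5205 = 25.1% → the guest checkout
The guest checkout wins overall and in every traffic group — no reversal.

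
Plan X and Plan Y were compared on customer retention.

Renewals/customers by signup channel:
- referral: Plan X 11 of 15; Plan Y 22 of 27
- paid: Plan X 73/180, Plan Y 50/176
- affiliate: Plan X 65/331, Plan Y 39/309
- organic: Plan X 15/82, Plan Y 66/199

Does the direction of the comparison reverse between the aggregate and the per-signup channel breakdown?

Referral: Plan X 11/15 = 73.3%, Plan Y 22/27 = 81.5% → Plan Y
Paid: Plan X 73/180 = 40.6%, Plan Y 50/176 = 28.4% → Plan X
Affiliate: Plan X 65/331 = 19.6%, Plan Y 39/309 = 12.6% → Plan X
Organic: Plan X 15/82 = 18.3%, Plan Y 66/199 = 33.2% → Plan Y
Overall: Plan X 164/608 = 27.0%, Plan Y 177/711 = 24.9% → Plan X
Neither sweeps: Plan X wins 2 of 4 groups, Plan Y wins 2. Plan X wins overall but not every group — no Simpson reversal.

No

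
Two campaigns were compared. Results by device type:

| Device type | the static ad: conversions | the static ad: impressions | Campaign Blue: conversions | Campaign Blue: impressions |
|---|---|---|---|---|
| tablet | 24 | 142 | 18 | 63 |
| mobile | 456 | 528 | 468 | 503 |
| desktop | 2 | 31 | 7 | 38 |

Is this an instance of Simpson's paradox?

Tablet: the static ad 24/142 = 16.9%, Campaign Blue 18/63 = 28.6% → Campaign Blue
Mobile: the static ad 456/528 = 86.4%, Campaign Blue 468/503 = 93.0% → Campaign Blue
Desktop: the static ad 2/31 = 6.5%, Campaign Blue 7/38 = 18.4% → Campaign Blue
Overall: the static ad 482/701 = 68.8%, Campaign Blue 493/604 = 81.6% → Campaign Blue
Campaign Blue wins overall and in every device group — no reversal.

No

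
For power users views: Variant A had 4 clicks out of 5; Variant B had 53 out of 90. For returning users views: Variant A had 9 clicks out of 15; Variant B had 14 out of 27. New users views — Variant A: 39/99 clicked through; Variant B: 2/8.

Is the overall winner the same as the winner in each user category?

Power users: Variant A 4/5 = 80.0%, Variant B 53/90 = 58.9% → Variant A
Returning users: Variant A 9/15 = 60.0%, Variant B 14/27 = 51.9% → Variant A
New users: Variant A 39/99 = 39.4%, Variant B 2/8 = 25.0% → Variant A
Overall: Variant A 52/119 = 43.7%, Variant B 69/125 = 55.2% → Variant B
Variant A wins each user group but Variant B wins overall — the comparison reverses. Variant A's views skew toward new users, which has a lower base rate.

No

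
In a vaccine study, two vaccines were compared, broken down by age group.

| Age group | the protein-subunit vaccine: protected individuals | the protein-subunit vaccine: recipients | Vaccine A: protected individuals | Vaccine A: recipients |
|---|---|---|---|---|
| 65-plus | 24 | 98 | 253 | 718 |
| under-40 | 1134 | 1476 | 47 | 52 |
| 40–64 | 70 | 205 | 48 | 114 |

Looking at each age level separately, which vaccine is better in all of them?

65-plus: the protein-subunit vaccine 24/98 = 24.5%, Vaccine A 253/718 = 35.2% → Vaccine A
Under-40: the protein-subunit vaccine 1134/1476 = 76.8%, Vaccine A 47/52 = 90.4% → Vaccine A
40–64: the protein-subunit vaccine 70/205 = 34.1%, Vaccine A 48/114 = 42.1% → Vaccine A
Vaccine A has the higher rate in all 3 groups.

Vaccine A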